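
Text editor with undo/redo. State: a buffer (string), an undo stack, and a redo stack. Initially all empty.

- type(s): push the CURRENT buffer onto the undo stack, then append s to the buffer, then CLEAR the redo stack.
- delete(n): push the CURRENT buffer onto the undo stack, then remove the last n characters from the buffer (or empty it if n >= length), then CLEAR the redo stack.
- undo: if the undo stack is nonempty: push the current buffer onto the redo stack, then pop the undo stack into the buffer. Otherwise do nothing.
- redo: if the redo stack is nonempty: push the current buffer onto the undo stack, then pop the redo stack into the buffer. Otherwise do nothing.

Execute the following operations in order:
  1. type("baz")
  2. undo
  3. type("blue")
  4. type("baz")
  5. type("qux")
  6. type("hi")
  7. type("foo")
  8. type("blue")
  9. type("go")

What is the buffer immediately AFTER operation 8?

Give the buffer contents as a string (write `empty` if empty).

Answer: bluebazquxhifooblue

Derivation:
After op 1 (type): buf='baz' undo_depth=1 redo_depth=0
After op 2 (undo): buf='(empty)' undo_depth=0 redo_depth=1
After op 3 (type): buf='blue' undo_depth=1 redo_depth=0
After op 4 (type): buf='bluebaz' undo_depth=2 redo_depth=0
After op 5 (type): buf='bluebazqux' undo_depth=3 redo_depth=0
After op 6 (type): buf='bluebazquxhi' undo_depth=4 redo_depth=0
After op 7 (type): buf='bluebazquxhifoo' undo_depth=5 redo_depth=0
After op 8 (type): buf='bluebazquxhifooblue' undo_depth=6 redo_depth=0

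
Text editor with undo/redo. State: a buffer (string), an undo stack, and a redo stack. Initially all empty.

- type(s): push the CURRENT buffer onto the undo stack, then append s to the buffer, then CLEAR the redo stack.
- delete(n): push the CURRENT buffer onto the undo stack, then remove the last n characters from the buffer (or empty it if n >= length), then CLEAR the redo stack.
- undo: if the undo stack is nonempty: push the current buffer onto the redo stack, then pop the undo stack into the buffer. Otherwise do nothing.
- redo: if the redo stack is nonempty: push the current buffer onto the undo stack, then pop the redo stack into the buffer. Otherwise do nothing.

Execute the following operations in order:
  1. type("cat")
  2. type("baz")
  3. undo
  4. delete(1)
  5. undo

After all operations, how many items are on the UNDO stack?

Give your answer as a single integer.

After op 1 (type): buf='cat' undo_depth=1 redo_depth=0
After op 2 (type): buf='catbaz' undo_depth=2 redo_depth=0
After op 3 (undo): buf='cat' undo_depth=1 redo_depth=1
After op 4 (delete): buf='ca' undo_depth=2 redo_depth=0
After op 5 (undo): buf='cat' undo_depth=1 redo_depth=1

Answer: 1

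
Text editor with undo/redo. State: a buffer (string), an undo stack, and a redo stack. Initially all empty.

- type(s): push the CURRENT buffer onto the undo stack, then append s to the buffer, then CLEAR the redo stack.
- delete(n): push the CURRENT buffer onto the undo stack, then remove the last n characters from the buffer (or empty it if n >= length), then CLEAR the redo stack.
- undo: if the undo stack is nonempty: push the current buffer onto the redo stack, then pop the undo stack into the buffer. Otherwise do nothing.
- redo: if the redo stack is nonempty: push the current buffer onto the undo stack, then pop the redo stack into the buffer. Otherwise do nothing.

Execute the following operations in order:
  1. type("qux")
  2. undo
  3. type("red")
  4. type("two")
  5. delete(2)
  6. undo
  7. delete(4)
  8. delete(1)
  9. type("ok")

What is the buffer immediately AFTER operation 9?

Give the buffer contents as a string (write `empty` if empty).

After op 1 (type): buf='qux' undo_depth=1 redo_depth=0
After op 2 (undo): buf='(empty)' undo_depth=0 redo_depth=1
After op 3 (type): buf='red' undo_depth=1 redo_depth=0
After op 4 (type): buf='redtwo' undo_depth=2 redo_depth=0
After op 5 (delete): buf='redt' undo_depth=3 redo_depth=0
After op 6 (undo): buf='redtwo' undo_depth=2 redo_depth=1
After op 7 (delete): buf='re' undo_depth=3 redo_depth=0
After op 8 (delete): buf='r' undo_depth=4 redo_depth=0
After op 9 (type): buf='rok' undo_depth=5 redo_depth=0

Answer: rok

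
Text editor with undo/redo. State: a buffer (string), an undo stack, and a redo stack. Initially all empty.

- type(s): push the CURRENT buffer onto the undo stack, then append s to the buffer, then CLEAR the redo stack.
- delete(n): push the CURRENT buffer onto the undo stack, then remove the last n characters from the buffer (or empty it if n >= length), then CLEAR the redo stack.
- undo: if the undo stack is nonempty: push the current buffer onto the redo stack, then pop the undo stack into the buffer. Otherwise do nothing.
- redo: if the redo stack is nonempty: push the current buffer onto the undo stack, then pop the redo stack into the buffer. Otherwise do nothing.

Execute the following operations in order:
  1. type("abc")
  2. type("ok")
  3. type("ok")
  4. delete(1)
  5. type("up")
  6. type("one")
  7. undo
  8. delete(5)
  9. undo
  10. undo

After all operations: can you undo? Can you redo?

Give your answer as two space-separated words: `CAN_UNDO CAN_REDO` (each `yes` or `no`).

After op 1 (type): buf='abc' undo_depth=1 redo_depth=0
After op 2 (type): buf='abcok' undo_depth=2 redo_depth=0
After op 3 (type): buf='abcokok' undo_depth=3 redo_depth=0
After op 4 (delete): buf='abcoko' undo_depth=4 redo_depth=0
After op 5 (type): buf='abcokoup' undo_depth=5 redo_depth=0
After op 6 (type): buf='abcokoupone' undo_depth=6 redo_depth=0
After op 7 (undo): buf='abcokoup' undo_depth=5 redo_depth=1
After op 8 (delete): buf='abc' undo_depth=6 redo_depth=0
After op 9 (undo): buf='abcokoup' undo_depth=5 redo_depth=1
After op 10 (undo): buf='abcoko' undo_depth=4 redo_depth=2

Answer: yes yes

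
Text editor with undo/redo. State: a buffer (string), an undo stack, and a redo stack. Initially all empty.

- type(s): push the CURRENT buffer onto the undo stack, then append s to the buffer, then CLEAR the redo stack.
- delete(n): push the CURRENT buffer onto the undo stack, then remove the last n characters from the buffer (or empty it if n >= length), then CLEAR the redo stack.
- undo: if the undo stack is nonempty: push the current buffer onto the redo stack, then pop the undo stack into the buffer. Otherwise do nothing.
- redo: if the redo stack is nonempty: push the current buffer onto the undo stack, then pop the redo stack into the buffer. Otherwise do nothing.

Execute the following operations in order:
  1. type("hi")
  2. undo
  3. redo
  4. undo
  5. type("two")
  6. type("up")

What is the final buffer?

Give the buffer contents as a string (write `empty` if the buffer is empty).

After op 1 (type): buf='hi' undo_depth=1 redo_depth=0
After op 2 (undo): buf='(empty)' undo_depth=0 redo_depth=1
After op 3 (redo): buf='hi' undo_depth=1 redo_depth=0
After op 4 (undo): buf='(empty)' undo_depth=0 redo_depth=1
After op 5 (type): buf='two' undo_depth=1 redo_depth=0
After op 6 (type): buf='twoup' undo_depth=2 redo_depth=0

Answer: twoup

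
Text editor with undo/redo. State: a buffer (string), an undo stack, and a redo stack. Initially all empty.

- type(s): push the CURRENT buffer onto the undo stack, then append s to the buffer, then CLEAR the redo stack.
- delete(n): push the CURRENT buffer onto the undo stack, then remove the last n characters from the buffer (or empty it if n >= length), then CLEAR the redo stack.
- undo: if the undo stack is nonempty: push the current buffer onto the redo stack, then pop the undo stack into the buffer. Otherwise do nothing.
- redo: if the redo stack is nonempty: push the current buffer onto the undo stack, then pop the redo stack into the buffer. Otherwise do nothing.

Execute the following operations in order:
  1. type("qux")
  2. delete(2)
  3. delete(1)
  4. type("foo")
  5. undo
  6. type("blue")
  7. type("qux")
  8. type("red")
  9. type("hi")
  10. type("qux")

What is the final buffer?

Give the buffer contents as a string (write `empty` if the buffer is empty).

Answer: bluequxredhiqux

Derivation:
After op 1 (type): buf='qux' undo_depth=1 redo_depth=0
After op 2 (delete): buf='q' undo_depth=2 redo_depth=0
After op 3 (delete): buf='(empty)' undo_depth=3 redo_depth=0
After op 4 (type): buf='foo' undo_depth=4 redo_depth=0
After op 5 (undo): buf='(empty)' undo_depth=3 redo_depth=1
After op 6 (type): buf='blue' undo_depth=4 redo_depth=0
After op 7 (type): buf='bluequx' undo_depth=5 redo_depth=0
After op 8 (type): buf='bluequxred' undo_depth=6 redo_depth=0
After op 9 (type): buf='bluequxredhi' undo_depth=7 redo_depth=0
After op 10 (type): buf='bluequxredhiqux' undo_depth=8 redo_depth=0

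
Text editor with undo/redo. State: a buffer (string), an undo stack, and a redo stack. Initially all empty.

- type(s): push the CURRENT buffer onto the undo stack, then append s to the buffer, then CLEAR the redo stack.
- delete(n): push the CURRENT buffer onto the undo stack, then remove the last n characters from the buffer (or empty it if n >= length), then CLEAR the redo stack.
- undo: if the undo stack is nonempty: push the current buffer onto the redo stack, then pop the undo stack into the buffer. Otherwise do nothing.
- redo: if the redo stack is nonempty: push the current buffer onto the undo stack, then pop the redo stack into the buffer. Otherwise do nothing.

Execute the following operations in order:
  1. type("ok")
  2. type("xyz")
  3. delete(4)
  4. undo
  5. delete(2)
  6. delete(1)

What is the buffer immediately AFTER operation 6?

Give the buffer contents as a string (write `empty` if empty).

After op 1 (type): buf='ok' undo_depth=1 redo_depth=0
After op 2 (type): buf='okxyz' undo_depth=2 redo_depth=0
After op 3 (delete): buf='o' undo_depth=3 redo_depth=0
After op 4 (undo): buf='okxyz' undo_depth=2 redo_depth=1
After op 5 (delete): buf='okx' undo_depth=3 redo_depth=0
After op 6 (delete): buf='ok' undo_depth=4 redo_depth=0

Answer: ok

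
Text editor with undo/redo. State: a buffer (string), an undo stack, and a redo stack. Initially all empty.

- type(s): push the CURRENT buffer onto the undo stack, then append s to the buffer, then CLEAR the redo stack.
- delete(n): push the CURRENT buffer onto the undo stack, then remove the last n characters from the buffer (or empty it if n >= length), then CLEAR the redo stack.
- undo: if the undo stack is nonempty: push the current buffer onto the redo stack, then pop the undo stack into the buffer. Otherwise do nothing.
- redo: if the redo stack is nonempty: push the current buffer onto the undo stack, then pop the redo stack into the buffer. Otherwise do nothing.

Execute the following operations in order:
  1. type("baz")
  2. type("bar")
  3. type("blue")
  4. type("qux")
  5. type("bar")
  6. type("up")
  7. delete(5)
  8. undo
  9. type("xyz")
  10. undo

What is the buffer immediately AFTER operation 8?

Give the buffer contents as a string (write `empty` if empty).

After op 1 (type): buf='baz' undo_depth=1 redo_depth=0
After op 2 (type): buf='bazbar' undo_depth=2 redo_depth=0
After op 3 (type): buf='bazbarblue' undo_depth=3 redo_depth=0
After op 4 (type): buf='bazbarbluequx' undo_depth=4 redo_depth=0
After op 5 (type): buf='bazbarbluequxbar' undo_depth=5 redo_depth=0
After op 6 (type): buf='bazbarbluequxbarup' undo_depth=6 redo_depth=0
After op 7 (delete): buf='bazbarbluequx' undo_depth=7 redo_depth=0
After op 8 (undo): buf='bazbarbluequxbarup' undo_depth=6 redo_depth=1

Answer: bazbarbluequxbarup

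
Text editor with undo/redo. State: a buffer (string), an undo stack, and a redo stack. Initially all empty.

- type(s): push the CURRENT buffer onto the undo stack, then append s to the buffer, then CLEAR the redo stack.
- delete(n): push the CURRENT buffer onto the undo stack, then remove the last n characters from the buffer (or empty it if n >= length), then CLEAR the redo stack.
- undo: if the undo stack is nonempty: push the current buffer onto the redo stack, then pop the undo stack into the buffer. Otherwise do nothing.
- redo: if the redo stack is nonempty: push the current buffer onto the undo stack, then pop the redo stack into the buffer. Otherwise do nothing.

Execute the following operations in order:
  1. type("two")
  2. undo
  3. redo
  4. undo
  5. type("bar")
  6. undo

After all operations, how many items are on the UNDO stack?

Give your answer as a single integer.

Answer: 0

Derivation:
After op 1 (type): buf='two' undo_depth=1 redo_depth=0
After op 2 (undo): buf='(empty)' undo_depth=0 redo_depth=1
After op 3 (redo): buf='two' undo_depth=1 redo_depth=0
After op 4 (undo): buf='(empty)' undo_depth=0 redo_depth=1
After op 5 (type): buf='bar' undo_depth=1 redo_depth=0
After op 6 (undo): buf='(empty)' undo_depth=0 redo_depth=1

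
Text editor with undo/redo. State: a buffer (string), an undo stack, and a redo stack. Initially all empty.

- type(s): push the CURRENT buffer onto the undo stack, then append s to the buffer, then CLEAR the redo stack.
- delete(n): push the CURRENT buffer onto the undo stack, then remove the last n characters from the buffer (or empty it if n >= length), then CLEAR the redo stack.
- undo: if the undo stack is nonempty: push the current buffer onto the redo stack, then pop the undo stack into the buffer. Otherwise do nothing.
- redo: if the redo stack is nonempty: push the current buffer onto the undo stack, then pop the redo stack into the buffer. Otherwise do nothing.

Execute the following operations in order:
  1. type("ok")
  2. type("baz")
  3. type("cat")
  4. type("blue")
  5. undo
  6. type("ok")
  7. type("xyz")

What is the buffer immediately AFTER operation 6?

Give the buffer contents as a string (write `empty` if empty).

Answer: okbazcatok

Derivation:
After op 1 (type): buf='ok' undo_depth=1 redo_depth=0
After op 2 (type): buf='okbaz' undo_depth=2 redo_depth=0
After op 3 (type): buf='okbazcat' undo_depth=3 redo_depth=0
After op 4 (type): buf='okbazcatblue' undo_depth=4 redo_depth=0
After op 5 (undo): buf='okbazcat' undo_depth=3 redo_depth=1
After op 6 (type): buf='okbazcatok' undo_depth=4 redo_depth=0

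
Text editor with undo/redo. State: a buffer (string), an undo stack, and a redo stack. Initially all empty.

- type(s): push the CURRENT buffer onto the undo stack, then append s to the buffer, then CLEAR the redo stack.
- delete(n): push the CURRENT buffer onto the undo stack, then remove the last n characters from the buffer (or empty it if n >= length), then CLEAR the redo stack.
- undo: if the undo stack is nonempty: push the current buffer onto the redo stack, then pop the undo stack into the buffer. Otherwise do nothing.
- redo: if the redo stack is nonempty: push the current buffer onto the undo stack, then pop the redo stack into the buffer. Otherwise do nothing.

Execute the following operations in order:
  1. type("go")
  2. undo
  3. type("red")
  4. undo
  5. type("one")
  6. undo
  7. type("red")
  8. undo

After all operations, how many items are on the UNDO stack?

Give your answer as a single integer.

After op 1 (type): buf='go' undo_depth=1 redo_depth=0
After op 2 (undo): buf='(empty)' undo_depth=0 redo_depth=1
After op 3 (type): buf='red' undo_depth=1 redo_depth=0
After op 4 (undo): buf='(empty)' undo_depth=0 redo_depth=1
After op 5 (type): buf='one' undo_depth=1 redo_depth=0
After op 6 (undo): buf='(empty)' undo_depth=0 redo_depth=1
After op 7 (type): buf='red' undo_depth=1 redo_depth=0
After op 8 (undo): buf='(empty)' undo_depth=0 redo_depth=1

Answer: 0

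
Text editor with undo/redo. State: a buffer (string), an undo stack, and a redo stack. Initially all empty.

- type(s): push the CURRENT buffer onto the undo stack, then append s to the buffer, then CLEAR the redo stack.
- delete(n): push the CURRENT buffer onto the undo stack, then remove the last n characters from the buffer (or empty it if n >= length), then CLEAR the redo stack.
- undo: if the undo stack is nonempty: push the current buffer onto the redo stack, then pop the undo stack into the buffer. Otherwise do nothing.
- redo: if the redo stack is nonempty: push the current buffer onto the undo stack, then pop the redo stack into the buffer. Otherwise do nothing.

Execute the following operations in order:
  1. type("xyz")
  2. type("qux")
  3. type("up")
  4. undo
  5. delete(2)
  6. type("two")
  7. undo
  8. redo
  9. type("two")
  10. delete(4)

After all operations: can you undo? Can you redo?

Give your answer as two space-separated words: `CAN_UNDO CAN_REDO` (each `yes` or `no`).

Answer: yes no

Derivation:
After op 1 (type): buf='xyz' undo_depth=1 redo_depth=0
After op 2 (type): buf='xyzqux' undo_depth=2 redo_depth=0
After op 3 (type): buf='xyzquxup' undo_depth=3 redo_depth=0
After op 4 (undo): buf='xyzqux' undo_depth=2 redo_depth=1
After op 5 (delete): buf='xyzq' undo_depth=3 redo_depth=0
After op 6 (type): buf='xyzqtwo' undo_depth=4 redo_depth=0
After op 7 (undo): buf='xyzq' undo_depth=3 redo_depth=1
After op 8 (redo): buf='xyzqtwo' undo_depth=4 redo_depth=0
After op 9 (type): buf='xyzqtwotwo' undo_depth=5 redo_depth=0
After op 10 (delete): buf='xyzqtw' undo_depth=6 redo_depth=0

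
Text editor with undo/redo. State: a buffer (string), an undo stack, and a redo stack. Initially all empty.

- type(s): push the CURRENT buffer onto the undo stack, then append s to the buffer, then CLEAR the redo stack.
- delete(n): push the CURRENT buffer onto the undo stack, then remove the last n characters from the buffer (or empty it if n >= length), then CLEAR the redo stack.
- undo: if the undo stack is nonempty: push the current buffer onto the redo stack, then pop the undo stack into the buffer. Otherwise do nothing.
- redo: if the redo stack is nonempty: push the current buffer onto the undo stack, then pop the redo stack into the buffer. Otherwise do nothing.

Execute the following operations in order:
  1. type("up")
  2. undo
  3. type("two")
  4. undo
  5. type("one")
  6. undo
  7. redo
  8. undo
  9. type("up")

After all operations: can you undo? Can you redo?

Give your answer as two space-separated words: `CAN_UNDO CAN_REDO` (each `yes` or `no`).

Answer: yes no

Derivation:
After op 1 (type): buf='up' undo_depth=1 redo_depth=0
After op 2 (undo): buf='(empty)' undo_depth=0 redo_depth=1
After op 3 (type): buf='two' undo_depth=1 redo_depth=0
After op 4 (undo): buf='(empty)' undo_depth=0 redo_depth=1
After op 5 (type): buf='one' undo_depth=1 redo_depth=0
After op 6 (undo): buf='(empty)' undo_depth=0 redo_depth=1
After op 7 (redo): buf='one' undo_depth=1 redo_depth=0
After op 8 (undo): buf='(empty)' undo_depth=0 redo_depth=1
After op 9 (type): buf='up' undo_depth=1 redo_depth=0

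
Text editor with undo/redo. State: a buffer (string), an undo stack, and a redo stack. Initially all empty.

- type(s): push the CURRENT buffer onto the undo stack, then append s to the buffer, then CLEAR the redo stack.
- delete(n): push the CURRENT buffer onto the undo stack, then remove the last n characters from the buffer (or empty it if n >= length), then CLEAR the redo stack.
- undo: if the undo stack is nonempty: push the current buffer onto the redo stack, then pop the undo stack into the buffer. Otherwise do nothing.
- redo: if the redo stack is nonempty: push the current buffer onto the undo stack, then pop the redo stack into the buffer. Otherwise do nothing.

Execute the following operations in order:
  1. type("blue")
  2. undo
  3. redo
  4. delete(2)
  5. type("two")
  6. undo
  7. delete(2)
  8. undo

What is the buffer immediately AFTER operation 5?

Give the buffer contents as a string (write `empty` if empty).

After op 1 (type): buf='blue' undo_depth=1 redo_depth=0
After op 2 (undo): buf='(empty)' undo_depth=0 redo_depth=1
After op 3 (redo): buf='blue' undo_depth=1 redo_depth=0
After op 4 (delete): buf='bl' undo_depth=2 redo_depth=0
After op 5 (type): buf='bltwo' undo_depth=3 redo_depth=0

Answer: bltwo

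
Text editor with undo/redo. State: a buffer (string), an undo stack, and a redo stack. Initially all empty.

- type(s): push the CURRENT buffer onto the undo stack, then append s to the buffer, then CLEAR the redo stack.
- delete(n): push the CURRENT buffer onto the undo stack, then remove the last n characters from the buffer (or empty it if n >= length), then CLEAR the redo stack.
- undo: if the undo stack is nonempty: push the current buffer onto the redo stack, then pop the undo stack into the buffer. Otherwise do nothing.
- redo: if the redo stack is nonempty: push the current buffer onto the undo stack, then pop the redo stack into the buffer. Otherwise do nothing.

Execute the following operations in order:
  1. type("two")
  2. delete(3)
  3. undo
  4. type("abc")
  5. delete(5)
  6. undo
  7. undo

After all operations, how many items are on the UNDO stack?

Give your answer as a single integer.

Answer: 1

Derivation:
After op 1 (type): buf='two' undo_depth=1 redo_depth=0
After op 2 (delete): buf='(empty)' undo_depth=2 redo_depth=0
After op 3 (undo): buf='two' undo_depth=1 redo_depth=1
After op 4 (type): buf='twoabc' undo_depth=2 redo_depth=0
After op 5 (delete): buf='t' undo_depth=3 redo_depth=0
After op 6 (undo): buf='twoabc' undo_depth=2 redo_depth=1
After op 7 (undo): buf='two' undo_depth=1 redo_depth=2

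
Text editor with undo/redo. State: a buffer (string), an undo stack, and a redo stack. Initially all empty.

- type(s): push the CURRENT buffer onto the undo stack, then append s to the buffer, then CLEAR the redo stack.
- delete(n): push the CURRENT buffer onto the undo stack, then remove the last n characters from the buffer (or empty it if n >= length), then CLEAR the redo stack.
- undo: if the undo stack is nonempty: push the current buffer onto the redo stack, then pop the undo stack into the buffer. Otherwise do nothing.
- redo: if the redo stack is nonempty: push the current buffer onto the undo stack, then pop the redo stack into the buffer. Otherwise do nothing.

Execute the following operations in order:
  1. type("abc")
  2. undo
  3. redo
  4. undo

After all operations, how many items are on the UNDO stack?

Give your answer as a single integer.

Answer: 0

Derivation:
After op 1 (type): buf='abc' undo_depth=1 redo_depth=0
After op 2 (undo): buf='(empty)' undo_depth=0 redo_depth=1
After op 3 (redo): buf='abc' undo_depth=1 redo_depth=0
After op 4 (undo): buf='(empty)' undo_depth=0 redo_depth=1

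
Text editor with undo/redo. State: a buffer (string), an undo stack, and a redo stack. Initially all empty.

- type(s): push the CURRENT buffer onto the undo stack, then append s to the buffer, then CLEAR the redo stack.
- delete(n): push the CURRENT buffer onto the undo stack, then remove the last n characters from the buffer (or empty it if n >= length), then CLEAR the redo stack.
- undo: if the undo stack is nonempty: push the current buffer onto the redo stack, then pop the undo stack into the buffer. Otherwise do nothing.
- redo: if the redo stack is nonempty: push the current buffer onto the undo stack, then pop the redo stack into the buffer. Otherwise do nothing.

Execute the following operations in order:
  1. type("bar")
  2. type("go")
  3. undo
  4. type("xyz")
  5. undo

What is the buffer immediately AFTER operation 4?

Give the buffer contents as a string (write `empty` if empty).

Answer: barxyz

Derivation:
After op 1 (type): buf='bar' undo_depth=1 redo_depth=0
After op 2 (type): buf='bargo' undo_depth=2 redo_depth=0
After op 3 (undo): buf='bar' undo_depth=1 redo_depth=1
After op 4 (type): buf='barxyz' undo_depth=2 redo_depth=0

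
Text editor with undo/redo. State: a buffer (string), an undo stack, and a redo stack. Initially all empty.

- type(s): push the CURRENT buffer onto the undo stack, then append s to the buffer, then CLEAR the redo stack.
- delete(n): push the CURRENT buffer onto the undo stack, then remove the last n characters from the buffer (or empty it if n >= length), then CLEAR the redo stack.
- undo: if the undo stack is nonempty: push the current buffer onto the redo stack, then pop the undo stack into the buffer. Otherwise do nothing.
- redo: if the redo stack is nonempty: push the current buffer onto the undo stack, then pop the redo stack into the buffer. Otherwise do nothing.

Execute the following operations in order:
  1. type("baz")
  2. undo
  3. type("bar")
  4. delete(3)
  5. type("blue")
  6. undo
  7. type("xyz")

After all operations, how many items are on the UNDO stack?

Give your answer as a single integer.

Answer: 3

Derivation:
After op 1 (type): buf='baz' undo_depth=1 redo_depth=0
After op 2 (undo): buf='(empty)' undo_depth=0 redo_depth=1
After op 3 (type): buf='bar' undo_depth=1 redo_depth=0
After op 4 (delete): buf='(empty)' undo_depth=2 redo_depth=0
After op 5 (type): buf='blue' undo_depth=3 redo_depth=0
After op 6 (undo): buf='(empty)' undo_depth=2 redo_depth=1
After op 7 (type): buf='xyz' undo_depth=3 redo_depth=0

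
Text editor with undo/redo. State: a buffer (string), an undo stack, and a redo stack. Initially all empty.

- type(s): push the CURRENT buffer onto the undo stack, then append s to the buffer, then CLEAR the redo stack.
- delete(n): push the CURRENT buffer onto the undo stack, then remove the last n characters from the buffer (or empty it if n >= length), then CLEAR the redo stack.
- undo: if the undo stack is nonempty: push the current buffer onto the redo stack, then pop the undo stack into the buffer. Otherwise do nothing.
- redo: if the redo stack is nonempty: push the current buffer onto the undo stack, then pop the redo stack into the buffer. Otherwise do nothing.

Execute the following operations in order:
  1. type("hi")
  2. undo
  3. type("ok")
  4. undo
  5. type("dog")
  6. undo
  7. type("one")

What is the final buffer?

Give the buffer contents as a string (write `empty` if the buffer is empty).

Answer: one

Derivation:
After op 1 (type): buf='hi' undo_depth=1 redo_depth=0
After op 2 (undo): buf='(empty)' undo_depth=0 redo_depth=1
After op 3 (type): buf='ok' undo_depth=1 redo_depth=0
After op 4 (undo): buf='(empty)' undo_depth=0 redo_depth=1
After op 5 (type): buf='dog' undo_depth=1 redo_depth=0
After op 6 (undo): buf='(empty)' undo_depth=0 redo_depth=1
After op 7 (type): buf='one' undo_depth=1 redo_depth=0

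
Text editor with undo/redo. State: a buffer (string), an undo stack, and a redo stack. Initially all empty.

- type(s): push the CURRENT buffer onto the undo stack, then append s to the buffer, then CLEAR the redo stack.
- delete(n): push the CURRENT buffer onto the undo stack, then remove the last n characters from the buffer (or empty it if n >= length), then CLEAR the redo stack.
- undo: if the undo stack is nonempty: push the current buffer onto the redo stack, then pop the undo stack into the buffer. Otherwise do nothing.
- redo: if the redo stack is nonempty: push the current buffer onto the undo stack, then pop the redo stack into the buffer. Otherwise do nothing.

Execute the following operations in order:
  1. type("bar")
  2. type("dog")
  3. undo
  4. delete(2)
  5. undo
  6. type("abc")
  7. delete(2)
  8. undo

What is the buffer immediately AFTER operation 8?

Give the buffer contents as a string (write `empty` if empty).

After op 1 (type): buf='bar' undo_depth=1 redo_depth=0
After op 2 (type): buf='bardog' undo_depth=2 redo_depth=0
After op 3 (undo): buf='bar' undo_depth=1 redo_depth=1
After op 4 (delete): buf='b' undo_depth=2 redo_depth=0
After op 5 (undo): buf='bar' undo_depth=1 redo_depth=1
After op 6 (type): buf='barabc' undo_depth=2 redo_depth=0
After op 7 (delete): buf='bara' undo_depth=3 redo_depth=0
After op 8 (undo): buf='barabc' undo_depth=2 redo_depth=1

Answer: barabc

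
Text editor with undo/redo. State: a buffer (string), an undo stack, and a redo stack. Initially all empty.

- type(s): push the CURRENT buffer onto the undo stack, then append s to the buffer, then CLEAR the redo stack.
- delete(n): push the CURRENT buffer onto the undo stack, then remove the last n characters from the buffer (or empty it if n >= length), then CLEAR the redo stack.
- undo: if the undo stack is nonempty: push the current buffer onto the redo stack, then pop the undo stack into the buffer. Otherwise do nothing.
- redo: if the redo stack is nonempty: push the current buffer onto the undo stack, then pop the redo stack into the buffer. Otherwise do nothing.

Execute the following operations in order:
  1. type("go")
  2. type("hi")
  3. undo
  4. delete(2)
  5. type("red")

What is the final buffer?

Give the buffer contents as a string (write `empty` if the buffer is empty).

After op 1 (type): buf='go' undo_depth=1 redo_depth=0
After op 2 (type): buf='gohi' undo_depth=2 redo_depth=0
After op 3 (undo): buf='go' undo_depth=1 redo_depth=1
After op 4 (delete): buf='(empty)' undo_depth=2 redo_depth=0
After op 5 (type): buf='red' undo_depth=3 redo_depth=0

Answer: red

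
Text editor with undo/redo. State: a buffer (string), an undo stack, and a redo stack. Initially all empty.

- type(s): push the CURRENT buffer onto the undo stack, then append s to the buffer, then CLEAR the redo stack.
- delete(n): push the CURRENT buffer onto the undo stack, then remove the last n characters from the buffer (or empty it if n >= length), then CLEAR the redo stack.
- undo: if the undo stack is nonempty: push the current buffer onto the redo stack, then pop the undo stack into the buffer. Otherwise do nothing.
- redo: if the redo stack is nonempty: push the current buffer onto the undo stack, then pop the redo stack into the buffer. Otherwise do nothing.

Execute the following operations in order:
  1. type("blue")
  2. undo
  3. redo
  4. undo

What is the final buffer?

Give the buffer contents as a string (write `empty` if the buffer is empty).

After op 1 (type): buf='blue' undo_depth=1 redo_depth=0
After op 2 (undo): buf='(empty)' undo_depth=0 redo_depth=1
After op 3 (redo): buf='blue' undo_depth=1 redo_depth=0
After op 4 (undo): buf='(empty)' undo_depth=0 redo_depth=1

Answer: empty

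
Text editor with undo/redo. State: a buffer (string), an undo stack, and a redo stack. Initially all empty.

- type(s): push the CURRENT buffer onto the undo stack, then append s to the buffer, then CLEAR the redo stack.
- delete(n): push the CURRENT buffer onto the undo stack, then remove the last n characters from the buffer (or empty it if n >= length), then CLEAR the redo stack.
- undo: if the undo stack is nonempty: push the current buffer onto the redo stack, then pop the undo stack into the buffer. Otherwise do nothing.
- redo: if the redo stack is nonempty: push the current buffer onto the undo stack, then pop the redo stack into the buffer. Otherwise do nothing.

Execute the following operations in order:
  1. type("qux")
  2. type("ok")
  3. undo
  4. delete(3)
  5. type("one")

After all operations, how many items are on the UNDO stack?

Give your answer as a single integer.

Answer: 3

Derivation:
After op 1 (type): buf='qux' undo_depth=1 redo_depth=0
After op 2 (type): buf='quxok' undo_depth=2 redo_depth=0
After op 3 (undo): buf='qux' undo_depth=1 redo_depth=1
After op 4 (delete): buf='(empty)' undo_depth=2 redo_depth=0
After op 5 (type): buf='one' undo_depth=3 redo_depth=0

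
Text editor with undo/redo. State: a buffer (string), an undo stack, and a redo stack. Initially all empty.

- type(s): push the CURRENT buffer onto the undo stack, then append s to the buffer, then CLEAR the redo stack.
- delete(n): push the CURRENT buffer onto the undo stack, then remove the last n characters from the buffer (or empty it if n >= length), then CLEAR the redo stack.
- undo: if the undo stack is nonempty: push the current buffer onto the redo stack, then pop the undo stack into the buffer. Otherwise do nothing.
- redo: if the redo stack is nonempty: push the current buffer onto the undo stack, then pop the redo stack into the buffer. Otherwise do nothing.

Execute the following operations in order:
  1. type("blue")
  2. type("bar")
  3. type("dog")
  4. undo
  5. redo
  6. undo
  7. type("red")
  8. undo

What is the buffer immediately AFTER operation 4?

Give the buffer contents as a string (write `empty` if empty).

Answer: bluebar

Derivation:
After op 1 (type): buf='blue' undo_depth=1 redo_depth=0
After op 2 (type): buf='bluebar' undo_depth=2 redo_depth=0
After op 3 (type): buf='bluebardog' undo_depth=3 redo_depth=0
After op 4 (undo): buf='bluebar' undo_depth=2 redo_depth=1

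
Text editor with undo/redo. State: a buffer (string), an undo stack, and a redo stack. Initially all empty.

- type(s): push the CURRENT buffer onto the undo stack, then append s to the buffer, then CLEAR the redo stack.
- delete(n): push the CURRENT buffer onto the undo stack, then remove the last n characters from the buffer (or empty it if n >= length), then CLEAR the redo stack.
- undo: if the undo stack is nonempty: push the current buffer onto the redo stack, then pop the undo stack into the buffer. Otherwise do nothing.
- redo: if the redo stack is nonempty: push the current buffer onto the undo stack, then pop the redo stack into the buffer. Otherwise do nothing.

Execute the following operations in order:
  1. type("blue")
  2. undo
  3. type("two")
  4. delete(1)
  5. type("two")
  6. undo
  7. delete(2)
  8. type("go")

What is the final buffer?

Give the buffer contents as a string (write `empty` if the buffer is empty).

Answer: go

Derivation:
After op 1 (type): buf='blue' undo_depth=1 redo_depth=0
After op 2 (undo): buf='(empty)' undo_depth=0 redo_depth=1
After op 3 (type): buf='two' undo_depth=1 redo_depth=0
After op 4 (delete): buf='tw' undo_depth=2 redo_depth=0
After op 5 (type): buf='twtwo' undo_depth=3 redo_depth=0
After op 6 (undo): buf='tw' undo_depth=2 redo_depth=1
After op 7 (delete): buf='(empty)' undo_depth=3 redo_depth=0
After op 8 (type): buf='go' undo_depth=4 redo_depth=0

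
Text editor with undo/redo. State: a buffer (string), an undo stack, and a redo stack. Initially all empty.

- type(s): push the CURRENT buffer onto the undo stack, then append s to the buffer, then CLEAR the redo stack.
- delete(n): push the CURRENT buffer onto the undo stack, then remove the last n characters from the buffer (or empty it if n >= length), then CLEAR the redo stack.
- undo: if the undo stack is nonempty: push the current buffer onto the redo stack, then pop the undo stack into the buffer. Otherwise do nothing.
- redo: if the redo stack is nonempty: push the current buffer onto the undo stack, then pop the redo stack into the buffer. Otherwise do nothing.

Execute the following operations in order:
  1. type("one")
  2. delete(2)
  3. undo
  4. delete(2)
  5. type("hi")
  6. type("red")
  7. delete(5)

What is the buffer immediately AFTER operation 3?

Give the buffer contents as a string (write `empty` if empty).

Answer: one

Derivation:
After op 1 (type): buf='one' undo_depth=1 redo_depth=0
After op 2 (delete): buf='o' undo_depth=2 redo_depth=0
After op 3 (undo): buf='one' undo_depth=1 redo_depth=1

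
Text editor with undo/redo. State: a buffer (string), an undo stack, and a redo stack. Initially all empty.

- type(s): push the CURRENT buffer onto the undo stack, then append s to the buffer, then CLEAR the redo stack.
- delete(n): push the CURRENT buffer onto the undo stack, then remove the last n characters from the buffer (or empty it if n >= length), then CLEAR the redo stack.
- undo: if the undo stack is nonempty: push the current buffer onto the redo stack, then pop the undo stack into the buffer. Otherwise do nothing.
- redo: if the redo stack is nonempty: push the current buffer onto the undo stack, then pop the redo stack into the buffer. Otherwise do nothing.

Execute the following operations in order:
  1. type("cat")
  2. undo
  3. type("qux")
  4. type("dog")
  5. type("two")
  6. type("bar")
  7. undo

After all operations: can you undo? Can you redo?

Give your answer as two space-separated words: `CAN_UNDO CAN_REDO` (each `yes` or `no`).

After op 1 (type): buf='cat' undo_depth=1 redo_depth=0
After op 2 (undo): buf='(empty)' undo_depth=0 redo_depth=1
After op 3 (type): buf='qux' undo_depth=1 redo_depth=0
After op 4 (type): buf='quxdog' undo_depth=2 redo_depth=0
After op 5 (type): buf='quxdogtwo' undo_depth=3 redo_depth=0
After op 6 (type): buf='quxdogtwobar' undo_depth=4 redo_depth=0
After op 7 (undo): buf='quxdogtwo' undo_depth=3 redo_depth=1

Answer: yes yes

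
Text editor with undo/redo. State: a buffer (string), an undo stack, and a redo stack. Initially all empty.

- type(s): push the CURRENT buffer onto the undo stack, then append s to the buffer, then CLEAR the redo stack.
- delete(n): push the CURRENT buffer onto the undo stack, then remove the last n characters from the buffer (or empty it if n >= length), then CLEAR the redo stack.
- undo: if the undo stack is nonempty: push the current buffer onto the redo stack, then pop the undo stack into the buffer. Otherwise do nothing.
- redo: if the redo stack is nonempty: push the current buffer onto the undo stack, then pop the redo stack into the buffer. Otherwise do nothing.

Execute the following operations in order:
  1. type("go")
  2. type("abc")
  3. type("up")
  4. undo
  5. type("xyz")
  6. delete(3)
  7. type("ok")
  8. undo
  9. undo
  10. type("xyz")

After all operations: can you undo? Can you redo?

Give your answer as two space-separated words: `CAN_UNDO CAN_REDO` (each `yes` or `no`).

Answer: yes no

Derivation:
After op 1 (type): buf='go' undo_depth=1 redo_depth=0
After op 2 (type): buf='goabc' undo_depth=2 redo_depth=0
After op 3 (type): buf='goabcup' undo_depth=3 redo_depth=0
After op 4 (undo): buf='goabc' undo_depth=2 redo_depth=1
After op 5 (type): buf='goabcxyz' undo_depth=3 redo_depth=0
After op 6 (delete): buf='goabc' undo_depth=4 redo_depth=0
After op 7 (type): buf='goabcok' undo_depth=5 redo_depth=0
After op 8 (undo): buf='goabc' undo_depth=4 redo_depth=1
After op 9 (undo): buf='goabcxyz' undo_depth=3 redo_depth=2
After op 10 (type): buf='goabcxyzxyz' undo_depth=4 redo_depth=0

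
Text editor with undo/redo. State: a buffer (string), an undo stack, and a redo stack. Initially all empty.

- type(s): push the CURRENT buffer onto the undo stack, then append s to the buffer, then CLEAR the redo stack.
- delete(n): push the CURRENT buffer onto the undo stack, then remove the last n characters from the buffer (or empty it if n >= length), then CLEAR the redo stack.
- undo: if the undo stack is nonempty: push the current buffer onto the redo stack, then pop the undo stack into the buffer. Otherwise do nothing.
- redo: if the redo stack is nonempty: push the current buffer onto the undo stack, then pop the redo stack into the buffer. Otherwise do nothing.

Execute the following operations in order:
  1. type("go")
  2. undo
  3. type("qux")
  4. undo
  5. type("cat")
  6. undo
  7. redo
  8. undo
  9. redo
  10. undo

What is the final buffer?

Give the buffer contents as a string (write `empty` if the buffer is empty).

After op 1 (type): buf='go' undo_depth=1 redo_depth=0
After op 2 (undo): buf='(empty)' undo_depth=0 redo_depth=1
After op 3 (type): buf='qux' undo_depth=1 redo_depth=0
After op 4 (undo): buf='(empty)' undo_depth=0 redo_depth=1
After op 5 (type): buf='cat' undo_depth=1 redo_depth=0
After op 6 (undo): buf='(empty)' undo_depth=0 redo_depth=1
After op 7 (redo): buf='cat' undo_depth=1 redo_depth=0
After op 8 (undo): buf='(empty)' undo_depth=0 redo_depth=1
After op 9 (redo): buf='cat' undo_depth=1 redo_depth=0
After op 10 (undo): buf='(empty)' undo_depth=0 redo_depth=1

Answer: empty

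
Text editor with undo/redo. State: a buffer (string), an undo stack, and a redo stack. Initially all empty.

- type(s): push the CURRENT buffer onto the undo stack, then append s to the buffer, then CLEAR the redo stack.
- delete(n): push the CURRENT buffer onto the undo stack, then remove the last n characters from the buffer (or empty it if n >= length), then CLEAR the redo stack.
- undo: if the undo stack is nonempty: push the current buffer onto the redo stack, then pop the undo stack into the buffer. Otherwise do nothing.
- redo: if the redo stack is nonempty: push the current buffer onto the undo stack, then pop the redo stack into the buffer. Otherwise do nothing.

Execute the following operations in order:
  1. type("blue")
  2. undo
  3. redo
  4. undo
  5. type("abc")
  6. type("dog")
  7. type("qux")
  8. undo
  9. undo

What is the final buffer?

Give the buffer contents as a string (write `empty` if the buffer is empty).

Answer: abc

Derivation:
After op 1 (type): buf='blue' undo_depth=1 redo_depth=0
After op 2 (undo): buf='(empty)' undo_depth=0 redo_depth=1
After op 3 (redo): buf='blue' undo_depth=1 redo_depth=0
After op 4 (undo): buf='(empty)' undo_depth=0 redo_depth=1
After op 5 (type): buf='abc' undo_depth=1 redo_depth=0
After op 6 (type): buf='abcdog' undo_depth=2 redo_depth=0
After op 7 (type): buf='abcdogqux' undo_depth=3 redo_depth=0
After op 8 (undo): buf='abcdog' undo_depth=2 redo_depth=1
After op 9 (undo): buf='abc' undo_depth=1 redo_depth=2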